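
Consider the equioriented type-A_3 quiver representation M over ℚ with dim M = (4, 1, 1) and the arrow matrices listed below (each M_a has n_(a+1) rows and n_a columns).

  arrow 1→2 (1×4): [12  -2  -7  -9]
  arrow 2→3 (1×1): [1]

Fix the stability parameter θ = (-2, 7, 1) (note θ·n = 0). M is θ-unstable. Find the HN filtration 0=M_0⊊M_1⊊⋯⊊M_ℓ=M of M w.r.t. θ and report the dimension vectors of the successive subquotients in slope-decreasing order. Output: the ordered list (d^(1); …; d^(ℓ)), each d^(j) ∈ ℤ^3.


Interval decomposition of M: I[1,1]^3, I[1,3].
HN type (ℓ=2): μ^(1)=4; μ^(2)=-2

((0, 1, 1); (4, 0, 0))


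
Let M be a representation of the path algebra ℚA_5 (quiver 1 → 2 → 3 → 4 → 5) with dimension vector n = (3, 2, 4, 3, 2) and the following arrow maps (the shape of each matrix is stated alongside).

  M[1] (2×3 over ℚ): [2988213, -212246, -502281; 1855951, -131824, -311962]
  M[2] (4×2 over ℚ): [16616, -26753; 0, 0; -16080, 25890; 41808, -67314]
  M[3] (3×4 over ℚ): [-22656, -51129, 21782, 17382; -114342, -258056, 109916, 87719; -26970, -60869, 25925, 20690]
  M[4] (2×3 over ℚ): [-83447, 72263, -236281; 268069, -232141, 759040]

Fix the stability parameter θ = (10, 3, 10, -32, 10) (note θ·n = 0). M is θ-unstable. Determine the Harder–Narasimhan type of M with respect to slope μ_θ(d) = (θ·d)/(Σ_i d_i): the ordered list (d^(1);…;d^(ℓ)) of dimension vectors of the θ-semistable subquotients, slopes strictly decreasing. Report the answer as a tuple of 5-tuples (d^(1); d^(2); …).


Barcode: M ≅ I[1,1], I[1,2], I[1,3], I[3,4], I[3,5]^2. HN layers by μ_θ (3 steps, strictly decreasing):
  μ^(1)=10; μ^(2)=13/2; μ^(3)=-11

((1, 0, 1, 0, 2); (2, 2, 0, 0, 0); (0, 0, 3, 3, 0))


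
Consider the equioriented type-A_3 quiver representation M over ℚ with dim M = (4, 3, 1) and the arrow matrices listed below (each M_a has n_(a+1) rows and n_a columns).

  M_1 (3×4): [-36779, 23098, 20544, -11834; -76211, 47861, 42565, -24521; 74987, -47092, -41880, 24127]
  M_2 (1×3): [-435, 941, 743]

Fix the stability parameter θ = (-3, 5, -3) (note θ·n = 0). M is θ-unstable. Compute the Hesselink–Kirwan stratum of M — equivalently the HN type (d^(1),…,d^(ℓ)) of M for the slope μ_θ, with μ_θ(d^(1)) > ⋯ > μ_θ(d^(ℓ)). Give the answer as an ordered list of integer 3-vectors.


Barcode: M ≅ I[1,1], I[1,2]^2, I[1,3]. HN layers by μ_θ (3 steps, strictly decreasing):
  μ^(1)=5; μ^(2)=1; μ^(3)=-3

((0, 2, 0); (0, 1, 1); (4, 0, 0))


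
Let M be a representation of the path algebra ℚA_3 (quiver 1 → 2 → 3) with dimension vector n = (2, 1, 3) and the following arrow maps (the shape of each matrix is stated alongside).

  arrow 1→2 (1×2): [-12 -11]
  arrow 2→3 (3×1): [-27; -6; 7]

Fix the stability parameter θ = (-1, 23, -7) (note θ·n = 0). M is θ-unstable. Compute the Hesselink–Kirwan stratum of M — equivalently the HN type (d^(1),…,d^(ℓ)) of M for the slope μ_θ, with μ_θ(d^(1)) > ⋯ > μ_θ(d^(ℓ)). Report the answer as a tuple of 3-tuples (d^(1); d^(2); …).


Via rank(M_{q-1}∘⋯∘M_p): M ≅ I[1,1], I[1,3], I[3,3]^2.
μ_θ-semistable layers: μ^(1)=8; μ^(2)=-1; μ^(3)=-7

((0, 1, 1); (2, 0, 0); (0, 0, 2))


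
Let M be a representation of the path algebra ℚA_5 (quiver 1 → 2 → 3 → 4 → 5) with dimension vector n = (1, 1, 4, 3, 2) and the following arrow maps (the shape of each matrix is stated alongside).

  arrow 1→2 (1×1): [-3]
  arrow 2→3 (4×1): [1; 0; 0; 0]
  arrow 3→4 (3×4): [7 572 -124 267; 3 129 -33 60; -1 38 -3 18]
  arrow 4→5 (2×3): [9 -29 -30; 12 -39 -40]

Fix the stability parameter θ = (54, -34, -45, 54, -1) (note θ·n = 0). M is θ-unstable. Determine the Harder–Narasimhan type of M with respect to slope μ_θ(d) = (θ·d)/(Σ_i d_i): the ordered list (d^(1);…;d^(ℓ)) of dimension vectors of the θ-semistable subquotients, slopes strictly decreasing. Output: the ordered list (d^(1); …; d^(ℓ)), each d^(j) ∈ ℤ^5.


Via rank(M_{q-1}∘⋯∘M_p): M ≅ I[1,5], I[3,3], I[3,4], I[3,5].
μ_θ-semistable layers: μ^(1)=54; μ^(2)=53/2; μ^(3)=-25/3; μ^(4)=-45

((0, 0, 0, 1, 0); (0, 0, 0, 2, 2); (1, 1, 1, 0, 0); (0, 0, 3, 0, 0))


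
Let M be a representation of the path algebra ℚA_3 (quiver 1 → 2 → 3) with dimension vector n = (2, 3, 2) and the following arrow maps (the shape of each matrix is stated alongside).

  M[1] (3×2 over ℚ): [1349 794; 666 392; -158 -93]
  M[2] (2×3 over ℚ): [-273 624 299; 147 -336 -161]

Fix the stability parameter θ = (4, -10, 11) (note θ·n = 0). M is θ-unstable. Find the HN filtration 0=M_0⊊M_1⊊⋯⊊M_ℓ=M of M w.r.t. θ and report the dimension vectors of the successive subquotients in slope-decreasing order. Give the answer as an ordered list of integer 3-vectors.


Interval decomposition of M: I[1,2], I[1,3], I[2,2], I[3,3].
HN type (ℓ=3): μ^(1)=11; μ^(2)=-3; μ^(3)=-10

((0, 0, 2); (2, 2, 0); (0, 1, 0))


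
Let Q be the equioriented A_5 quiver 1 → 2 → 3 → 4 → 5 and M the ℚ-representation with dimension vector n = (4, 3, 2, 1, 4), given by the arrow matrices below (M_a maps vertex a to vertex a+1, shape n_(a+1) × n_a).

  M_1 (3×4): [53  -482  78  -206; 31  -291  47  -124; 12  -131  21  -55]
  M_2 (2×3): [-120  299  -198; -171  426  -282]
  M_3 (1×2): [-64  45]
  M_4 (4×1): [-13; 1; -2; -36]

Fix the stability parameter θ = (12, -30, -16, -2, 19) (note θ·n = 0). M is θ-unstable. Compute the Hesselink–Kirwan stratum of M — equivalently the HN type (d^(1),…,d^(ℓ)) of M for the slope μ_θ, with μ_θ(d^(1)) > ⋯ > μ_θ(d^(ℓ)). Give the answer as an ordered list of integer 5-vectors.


Via rank(M_{q-1}∘⋯∘M_p): M ≅ I[1,1], I[1,2], I[1,3], I[1,5], I[5,5]^3.
μ_θ-semistable layers: μ^(1)=19; μ^(2)=12; μ^(3)=-2; μ^(4)=-9; μ^(5)=-34/3

((0, 0, 0, 0, 4); (1, 0, 0, 0, 0); (0, 0, 0, 1, 0); (1, 1, 0, 0, 0); (2, 2, 2, 0, 0))


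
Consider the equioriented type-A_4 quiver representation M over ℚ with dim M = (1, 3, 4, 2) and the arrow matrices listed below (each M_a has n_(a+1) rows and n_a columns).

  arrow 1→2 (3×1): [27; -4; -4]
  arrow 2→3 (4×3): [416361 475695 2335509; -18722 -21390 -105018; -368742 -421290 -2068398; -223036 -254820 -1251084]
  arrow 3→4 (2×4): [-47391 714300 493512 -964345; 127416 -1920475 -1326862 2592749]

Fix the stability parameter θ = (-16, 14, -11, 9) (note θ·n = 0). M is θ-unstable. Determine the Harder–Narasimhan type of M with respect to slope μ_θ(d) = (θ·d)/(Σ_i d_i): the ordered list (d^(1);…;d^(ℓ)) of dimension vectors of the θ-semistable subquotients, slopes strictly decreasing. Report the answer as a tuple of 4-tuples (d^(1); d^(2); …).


Interval decomposition of M: I[1,4], I[2,2]^2, I[3,3]^2, I[3,4].
HN type (ℓ=5): μ^(1)=14; μ^(2)=9; μ^(3)=3/2; μ^(4)=-11; μ^(5)=-16

((0, 2, 0, 0); (0, 0, 0, 2); (0, 1, 1, 0); (0, 0, 3, 0); (1, 0, 0, 0))


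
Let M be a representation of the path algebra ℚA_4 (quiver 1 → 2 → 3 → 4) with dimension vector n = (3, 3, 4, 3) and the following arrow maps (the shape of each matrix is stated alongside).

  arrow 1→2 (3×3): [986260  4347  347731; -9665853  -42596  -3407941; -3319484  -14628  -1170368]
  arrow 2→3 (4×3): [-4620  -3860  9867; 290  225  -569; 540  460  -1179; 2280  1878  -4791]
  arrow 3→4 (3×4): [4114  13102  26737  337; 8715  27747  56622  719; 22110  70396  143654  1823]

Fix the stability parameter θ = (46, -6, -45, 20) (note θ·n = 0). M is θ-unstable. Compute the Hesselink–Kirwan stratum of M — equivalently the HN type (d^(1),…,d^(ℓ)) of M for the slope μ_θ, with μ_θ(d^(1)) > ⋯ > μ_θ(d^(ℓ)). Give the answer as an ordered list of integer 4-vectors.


Interval decomposition of M: I[1,1], I[1,2], I[1,4], I[2,4], I[3,3], I[3,4].
HN type (ℓ=5): μ^(1)=46; μ^(2)=20; μ^(3)=-5/3; μ^(4)=-51/2; μ^(5)=-45

((1, 0, 0, 0); (1, 1, 0, 3); (1, 1, 1, 0); (0, 1, 1, 0); (0, 0, 2, 0))


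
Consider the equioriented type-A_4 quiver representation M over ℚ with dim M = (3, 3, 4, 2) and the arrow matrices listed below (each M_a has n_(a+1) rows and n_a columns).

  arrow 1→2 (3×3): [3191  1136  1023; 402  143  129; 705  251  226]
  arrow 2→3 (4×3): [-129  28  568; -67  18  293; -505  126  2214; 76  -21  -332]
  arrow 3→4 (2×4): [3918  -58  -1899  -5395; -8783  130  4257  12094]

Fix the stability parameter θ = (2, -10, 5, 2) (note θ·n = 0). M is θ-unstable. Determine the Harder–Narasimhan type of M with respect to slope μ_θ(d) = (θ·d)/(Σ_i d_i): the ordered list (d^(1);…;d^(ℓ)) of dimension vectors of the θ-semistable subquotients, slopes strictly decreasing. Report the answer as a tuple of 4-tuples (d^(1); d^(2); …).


Via rank(M_{q-1}∘⋯∘M_p): M ≅ I[1,3]^2, I[1,4], I[3,4].
μ_θ-semistable layers: μ^(1)=5; μ^(2)=7/2; μ^(3)=-4

((0, 0, 2, 0); (0, 0, 2, 2); (3, 3, 0, 0))


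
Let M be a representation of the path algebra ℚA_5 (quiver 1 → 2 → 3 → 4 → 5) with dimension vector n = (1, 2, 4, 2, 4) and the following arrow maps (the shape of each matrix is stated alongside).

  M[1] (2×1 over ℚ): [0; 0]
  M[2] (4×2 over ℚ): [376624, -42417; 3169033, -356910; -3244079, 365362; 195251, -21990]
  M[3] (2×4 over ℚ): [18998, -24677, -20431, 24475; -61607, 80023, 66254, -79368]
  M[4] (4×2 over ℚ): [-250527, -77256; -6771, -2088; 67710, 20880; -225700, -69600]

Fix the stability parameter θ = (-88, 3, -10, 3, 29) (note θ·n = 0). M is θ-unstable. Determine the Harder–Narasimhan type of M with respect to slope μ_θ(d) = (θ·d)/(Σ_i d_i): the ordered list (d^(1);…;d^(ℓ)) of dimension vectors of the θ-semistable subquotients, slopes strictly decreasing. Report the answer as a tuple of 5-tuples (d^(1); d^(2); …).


Via rank(M_{q-1}∘⋯∘M_p): M ≅ I[1,1], I[2,4], I[2,5], I[3,3]^2, I[5,5]^3.
μ_θ-semistable layers: μ^(1)=29; μ^(2)=3; μ^(3)=-7/2; μ^(4)=-10; μ^(5)=-88

((0, 0, 0, 0, 4); (0, 0, 0, 2, 0); (0, 2, 2, 0, 0); (0, 0, 2, 0, 0); (1, 0, 0, 0, 0))


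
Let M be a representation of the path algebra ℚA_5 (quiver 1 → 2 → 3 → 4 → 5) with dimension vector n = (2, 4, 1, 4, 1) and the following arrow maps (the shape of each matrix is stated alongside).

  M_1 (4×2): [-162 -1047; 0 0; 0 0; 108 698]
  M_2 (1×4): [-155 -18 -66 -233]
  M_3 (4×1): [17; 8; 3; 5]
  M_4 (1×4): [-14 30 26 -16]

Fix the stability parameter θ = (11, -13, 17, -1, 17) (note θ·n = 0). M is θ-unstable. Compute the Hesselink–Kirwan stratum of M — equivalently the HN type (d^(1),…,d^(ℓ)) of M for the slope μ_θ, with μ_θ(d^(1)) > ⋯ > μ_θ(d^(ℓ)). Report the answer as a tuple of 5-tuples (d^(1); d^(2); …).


Via rank(M_{q-1}∘⋯∘M_p): M ≅ I[1,1], I[1,4], I[2,2]^3, I[4,4]^2, I[4,5].
μ_θ-semistable layers: μ^(1)=17; μ^(2)=11; μ^(3)=8; μ^(4)=-1; μ^(5)=-13

((0, 0, 0, 0, 1); (1, 0, 0, 0, 0); (0, 0, 1, 1, 0); (1, 1, 0, 3, 0); (0, 3, 0, 0, 0))


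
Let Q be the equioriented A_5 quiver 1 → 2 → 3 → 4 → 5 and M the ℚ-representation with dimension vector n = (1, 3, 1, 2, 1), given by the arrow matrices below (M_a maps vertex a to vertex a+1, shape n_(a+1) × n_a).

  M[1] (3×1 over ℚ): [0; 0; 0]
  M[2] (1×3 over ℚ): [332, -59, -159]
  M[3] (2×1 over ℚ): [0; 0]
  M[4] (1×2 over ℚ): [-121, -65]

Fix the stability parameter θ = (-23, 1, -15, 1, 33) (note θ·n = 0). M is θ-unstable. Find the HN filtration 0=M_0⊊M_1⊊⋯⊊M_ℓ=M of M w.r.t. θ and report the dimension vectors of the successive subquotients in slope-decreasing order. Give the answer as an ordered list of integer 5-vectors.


Interval decomposition of M: I[1,1], I[2,2]^2, I[2,3], I[4,4], I[4,5].
HN type (ℓ=4): μ^(1)=33; μ^(2)=1; μ^(3)=-7; μ^(4)=-23

((0, 0, 0, 0, 1); (0, 2, 0, 2, 0); (0, 1, 1, 0, 0); (1, 0, 0, 0, 0))


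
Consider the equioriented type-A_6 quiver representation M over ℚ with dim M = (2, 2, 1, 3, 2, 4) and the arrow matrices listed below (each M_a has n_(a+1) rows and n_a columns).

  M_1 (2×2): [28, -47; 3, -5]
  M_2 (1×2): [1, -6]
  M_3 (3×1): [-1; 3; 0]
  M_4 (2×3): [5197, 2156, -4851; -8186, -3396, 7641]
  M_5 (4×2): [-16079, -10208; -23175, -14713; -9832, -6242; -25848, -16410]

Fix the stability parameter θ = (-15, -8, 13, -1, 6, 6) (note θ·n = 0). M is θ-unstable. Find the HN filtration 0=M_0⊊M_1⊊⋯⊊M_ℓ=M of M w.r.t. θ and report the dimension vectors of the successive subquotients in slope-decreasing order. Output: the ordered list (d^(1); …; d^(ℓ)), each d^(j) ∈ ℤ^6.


Via rank(M_{q-1}∘⋯∘M_p): M ≅ I[1,2], I[1,6], I[4,4], I[4,6], I[6,6]^2.
μ_θ-semistable layers: μ^(1)=6; μ^(2)=-1; μ^(3)=-8; μ^(4)=-15

((0, 0, 1, 1, 2, 4); (0, 0, 0, 2, 0, 0); (0, 2, 0, 0, 0, 0); (2, 0, 0, 0, 0, 0))


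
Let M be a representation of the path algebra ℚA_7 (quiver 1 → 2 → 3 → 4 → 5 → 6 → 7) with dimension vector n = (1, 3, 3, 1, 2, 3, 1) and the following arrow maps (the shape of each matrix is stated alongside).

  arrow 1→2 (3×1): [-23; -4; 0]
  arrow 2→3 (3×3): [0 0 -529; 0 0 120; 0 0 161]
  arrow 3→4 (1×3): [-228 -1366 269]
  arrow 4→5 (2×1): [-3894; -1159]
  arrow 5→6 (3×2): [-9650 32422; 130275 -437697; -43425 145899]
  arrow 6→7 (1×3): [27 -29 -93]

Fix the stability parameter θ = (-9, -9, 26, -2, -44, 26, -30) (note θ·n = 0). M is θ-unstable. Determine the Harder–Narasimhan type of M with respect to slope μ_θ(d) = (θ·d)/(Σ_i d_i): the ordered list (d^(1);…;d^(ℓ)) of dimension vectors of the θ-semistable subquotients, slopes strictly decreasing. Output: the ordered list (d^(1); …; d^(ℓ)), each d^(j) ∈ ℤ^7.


Barcode: M ≅ I[1,2], I[2,2], I[2,6], I[3,3]^2, I[5,5], I[6,6], I[6,7]. HN layers by μ_θ (5 steps, strictly decreasing):
  μ^(1)=26; μ^(2)=-2; μ^(3)=-20/3; μ^(4)=-9; μ^(5)=-44

((0, 0, 2, 0, 0, 2, 0); (0, 0, 0, 0, 0, 1, 1); (0, 0, 1, 1, 1, 0, 0); (1, 3, 0, 0, 0, 0, 0); (0, 0, 0, 0, 1, 0, 0))


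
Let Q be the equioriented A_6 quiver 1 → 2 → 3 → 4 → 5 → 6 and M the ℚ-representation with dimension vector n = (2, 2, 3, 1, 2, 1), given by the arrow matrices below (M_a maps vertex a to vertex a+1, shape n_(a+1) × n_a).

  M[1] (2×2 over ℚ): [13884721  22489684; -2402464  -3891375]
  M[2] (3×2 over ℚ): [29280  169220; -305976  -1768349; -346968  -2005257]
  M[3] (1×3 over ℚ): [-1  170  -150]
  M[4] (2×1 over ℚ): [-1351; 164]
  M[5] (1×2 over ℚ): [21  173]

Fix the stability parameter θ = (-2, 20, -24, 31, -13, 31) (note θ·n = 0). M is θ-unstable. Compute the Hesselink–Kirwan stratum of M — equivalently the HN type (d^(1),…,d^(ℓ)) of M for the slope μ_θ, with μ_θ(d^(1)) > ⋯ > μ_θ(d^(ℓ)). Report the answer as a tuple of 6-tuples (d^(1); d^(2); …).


Barcode: M ≅ I[1,2], I[1,3], I[3,3], I[3,6], I[5,5]. HN layers by μ_θ (6 steps, strictly decreasing):
  μ^(1)=31; μ^(2)=20; μ^(3)=9; μ^(4)=-2; μ^(5)=-13; μ^(6)=-24

((0, 0, 0, 0, 0, 1); (0, 1, 0, 0, 0, 0); (0, 0, 0, 1, 1, 0); (2, 1, 1, 0, 0, 0); (0, 0, 0, 0, 1, 0); (0, 0, 2, 0, 0, 0))


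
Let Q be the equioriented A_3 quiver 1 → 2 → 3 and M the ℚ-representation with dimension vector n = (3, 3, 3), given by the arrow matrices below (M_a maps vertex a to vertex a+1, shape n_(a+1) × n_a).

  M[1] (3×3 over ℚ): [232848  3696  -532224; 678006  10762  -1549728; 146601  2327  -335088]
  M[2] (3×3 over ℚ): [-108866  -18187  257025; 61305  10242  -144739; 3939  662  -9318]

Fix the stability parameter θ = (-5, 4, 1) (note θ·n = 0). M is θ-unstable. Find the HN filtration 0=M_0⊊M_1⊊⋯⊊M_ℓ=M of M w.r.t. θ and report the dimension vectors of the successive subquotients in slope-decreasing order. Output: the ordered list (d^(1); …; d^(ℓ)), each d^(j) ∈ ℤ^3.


Barcode: M ≅ I[1,1]^2, I[1,3], I[2,3]^2. HN layers by μ_θ (2 steps, strictly decreasing):
  μ^(1)=5/2; μ^(2)=-5

((0, 3, 3); (3, 0, 0))


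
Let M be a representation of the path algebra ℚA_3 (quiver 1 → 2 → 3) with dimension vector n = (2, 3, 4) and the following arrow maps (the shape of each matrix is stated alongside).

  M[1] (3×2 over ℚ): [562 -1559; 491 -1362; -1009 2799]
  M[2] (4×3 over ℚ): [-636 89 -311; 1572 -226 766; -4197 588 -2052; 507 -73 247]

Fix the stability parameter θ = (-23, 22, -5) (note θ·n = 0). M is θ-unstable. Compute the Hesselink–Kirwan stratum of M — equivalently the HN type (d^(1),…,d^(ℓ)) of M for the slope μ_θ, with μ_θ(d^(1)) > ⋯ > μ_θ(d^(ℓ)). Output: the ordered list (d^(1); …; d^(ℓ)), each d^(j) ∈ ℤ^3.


Interval decomposition of M: I[1,2], I[1,3], I[2,3], I[3,3]^2.
HN type (ℓ=4): μ^(1)=22; μ^(2)=17/2; μ^(3)=-5; μ^(4)=-23

((0, 1, 0); (0, 2, 2); (0, 0, 2); (2, 0, 0))


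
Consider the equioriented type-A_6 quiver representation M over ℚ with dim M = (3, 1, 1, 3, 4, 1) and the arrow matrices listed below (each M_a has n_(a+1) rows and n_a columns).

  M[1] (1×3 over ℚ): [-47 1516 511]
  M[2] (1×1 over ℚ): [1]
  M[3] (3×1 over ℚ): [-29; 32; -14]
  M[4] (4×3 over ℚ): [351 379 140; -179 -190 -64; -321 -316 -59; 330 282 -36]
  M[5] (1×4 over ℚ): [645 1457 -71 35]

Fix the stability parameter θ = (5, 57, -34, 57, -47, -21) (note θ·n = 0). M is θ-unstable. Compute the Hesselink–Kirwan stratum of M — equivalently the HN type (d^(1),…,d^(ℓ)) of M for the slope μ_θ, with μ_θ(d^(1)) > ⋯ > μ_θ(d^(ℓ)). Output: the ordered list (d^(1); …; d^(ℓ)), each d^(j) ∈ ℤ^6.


Barcode: M ≅ I[1,1]^2, I[1,6], I[4,5]^2, I[5,5]. HN layers by μ_θ (3 steps, strictly decreasing):
  μ^(1)=5; μ^(2)=17/6; μ^(3)=-47

((2, 0, 0, 2, 2, 0); (1, 1, 1, 1, 1, 1); (0, 0, 0, 0, 1, 0))


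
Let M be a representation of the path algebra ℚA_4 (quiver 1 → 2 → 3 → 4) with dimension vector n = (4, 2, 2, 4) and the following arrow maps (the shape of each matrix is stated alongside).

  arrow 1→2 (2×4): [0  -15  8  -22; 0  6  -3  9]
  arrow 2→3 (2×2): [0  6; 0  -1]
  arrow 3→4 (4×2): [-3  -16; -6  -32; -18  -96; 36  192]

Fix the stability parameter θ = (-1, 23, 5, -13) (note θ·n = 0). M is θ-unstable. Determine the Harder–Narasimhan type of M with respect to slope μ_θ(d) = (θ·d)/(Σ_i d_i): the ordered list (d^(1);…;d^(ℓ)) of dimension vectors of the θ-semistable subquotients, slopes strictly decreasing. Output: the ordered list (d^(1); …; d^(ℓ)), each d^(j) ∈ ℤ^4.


Barcode: M ≅ I[1,1]^2, I[1,2], I[1,4], I[3,3], I[4,4]^3. HN layers by μ_θ (4 steps, strictly decreasing):
  μ^(1)=23; μ^(2)=5; μ^(3)=-1; μ^(4)=-13

((0, 1, 0, 0); (0, 1, 2, 1); (4, 0, 0, 0); (0, 0, 0, 3))


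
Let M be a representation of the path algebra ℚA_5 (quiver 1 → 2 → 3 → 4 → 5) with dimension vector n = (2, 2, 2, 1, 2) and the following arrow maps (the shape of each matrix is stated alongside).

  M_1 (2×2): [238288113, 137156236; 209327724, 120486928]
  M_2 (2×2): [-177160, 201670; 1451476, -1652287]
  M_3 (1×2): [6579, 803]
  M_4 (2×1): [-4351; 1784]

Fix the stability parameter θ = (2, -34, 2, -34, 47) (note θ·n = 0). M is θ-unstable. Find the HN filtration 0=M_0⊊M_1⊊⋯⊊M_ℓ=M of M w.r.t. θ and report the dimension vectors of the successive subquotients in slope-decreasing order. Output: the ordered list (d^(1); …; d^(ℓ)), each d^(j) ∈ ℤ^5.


Interval decomposition of M: I[1,1], I[1,2], I[2,5], I[3,3], I[5,5].
HN type (ℓ=4): μ^(1)=47; μ^(2)=2; μ^(3)=-16; μ^(4)=-34

((0, 0, 0, 0, 2); (1, 0, 1, 0, 0); (1, 1, 1, 1, 0); (0, 1, 0, 0, 0))


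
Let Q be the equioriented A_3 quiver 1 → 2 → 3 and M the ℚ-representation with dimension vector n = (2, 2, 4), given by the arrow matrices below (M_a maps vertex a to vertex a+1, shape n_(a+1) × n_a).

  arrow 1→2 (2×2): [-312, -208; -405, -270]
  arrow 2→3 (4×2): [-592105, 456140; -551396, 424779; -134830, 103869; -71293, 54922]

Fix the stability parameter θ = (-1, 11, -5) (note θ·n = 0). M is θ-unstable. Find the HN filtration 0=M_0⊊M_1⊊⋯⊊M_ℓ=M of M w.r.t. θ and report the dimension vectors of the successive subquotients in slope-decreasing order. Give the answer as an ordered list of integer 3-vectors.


Barcode: M ≅ I[1,1], I[1,3], I[2,3], I[3,3]^2. HN layers by μ_θ (3 steps, strictly decreasing):
  μ^(1)=3; μ^(2)=-1; μ^(3)=-5

((0, 2, 2); (2, 0, 0); (0, 0, 2))


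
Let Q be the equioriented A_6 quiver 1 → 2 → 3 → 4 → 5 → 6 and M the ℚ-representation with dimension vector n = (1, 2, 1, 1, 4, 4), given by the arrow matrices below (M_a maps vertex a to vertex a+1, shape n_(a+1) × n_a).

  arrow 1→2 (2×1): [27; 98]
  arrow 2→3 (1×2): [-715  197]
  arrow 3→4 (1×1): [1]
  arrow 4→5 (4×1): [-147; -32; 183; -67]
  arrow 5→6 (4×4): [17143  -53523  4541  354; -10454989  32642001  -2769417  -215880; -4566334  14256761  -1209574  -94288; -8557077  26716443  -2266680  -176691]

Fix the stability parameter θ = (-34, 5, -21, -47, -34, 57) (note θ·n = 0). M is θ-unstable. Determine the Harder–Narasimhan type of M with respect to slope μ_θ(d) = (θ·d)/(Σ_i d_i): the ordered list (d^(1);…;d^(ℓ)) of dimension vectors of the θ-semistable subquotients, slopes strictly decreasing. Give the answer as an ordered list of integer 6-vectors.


Interval decomposition of M: I[1,5], I[2,2], I[5,6]^3, I[6,6].
HN type (ℓ=4): μ^(1)=57; μ^(2)=5; μ^(3)=-97/4; μ^(4)=-34

((0, 0, 0, 0, 0, 4); (0, 1, 0, 0, 0, 0); (0, 1, 1, 1, 1, 0); (1, 0, 0, 0, 3, 0))


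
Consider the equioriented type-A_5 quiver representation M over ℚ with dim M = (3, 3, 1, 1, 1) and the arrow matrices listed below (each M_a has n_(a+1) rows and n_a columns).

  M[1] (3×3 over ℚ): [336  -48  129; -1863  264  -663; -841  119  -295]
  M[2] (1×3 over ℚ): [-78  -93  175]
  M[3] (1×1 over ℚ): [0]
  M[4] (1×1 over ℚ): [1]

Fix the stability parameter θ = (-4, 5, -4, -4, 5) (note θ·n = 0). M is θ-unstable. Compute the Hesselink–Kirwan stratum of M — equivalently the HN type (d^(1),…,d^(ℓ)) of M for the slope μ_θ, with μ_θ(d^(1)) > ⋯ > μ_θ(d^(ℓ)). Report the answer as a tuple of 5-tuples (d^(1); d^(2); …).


Interval decomposition of M: I[1,2]^2, I[1,3], I[4,5].
HN type (ℓ=3): μ^(1)=5; μ^(2)=1/2; μ^(3)=-4

((0, 2, 0, 0, 1); (0, 1, 1, 0, 0); (3, 0, 0, 1, 0))


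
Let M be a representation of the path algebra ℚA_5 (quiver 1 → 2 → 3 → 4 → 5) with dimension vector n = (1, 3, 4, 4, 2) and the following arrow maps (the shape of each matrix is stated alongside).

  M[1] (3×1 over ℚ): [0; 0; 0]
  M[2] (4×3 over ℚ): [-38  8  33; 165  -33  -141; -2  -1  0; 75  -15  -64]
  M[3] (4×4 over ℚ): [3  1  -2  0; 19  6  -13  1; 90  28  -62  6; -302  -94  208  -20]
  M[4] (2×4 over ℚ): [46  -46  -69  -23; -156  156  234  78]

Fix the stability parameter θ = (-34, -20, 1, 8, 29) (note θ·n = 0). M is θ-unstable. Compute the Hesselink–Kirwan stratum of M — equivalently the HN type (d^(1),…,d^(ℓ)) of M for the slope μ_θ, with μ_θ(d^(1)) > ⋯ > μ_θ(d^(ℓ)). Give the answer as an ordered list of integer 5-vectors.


Via rank(M_{q-1}∘⋯∘M_p): M ≅ I[1,1], I[2,3], I[2,4]^2, I[3,3], I[4,4], I[4,5], I[5,5].
μ_θ-semistable layers: μ^(1)=29; μ^(2)=8; μ^(3)=1; μ^(4)=-20; μ^(5)=-34

((0, 0, 0, 0, 2); (0, 0, 0, 4, 0); (0, 0, 4, 0, 0); (0, 3, 0, 0, 0); (1, 0, 0, 0, 0))


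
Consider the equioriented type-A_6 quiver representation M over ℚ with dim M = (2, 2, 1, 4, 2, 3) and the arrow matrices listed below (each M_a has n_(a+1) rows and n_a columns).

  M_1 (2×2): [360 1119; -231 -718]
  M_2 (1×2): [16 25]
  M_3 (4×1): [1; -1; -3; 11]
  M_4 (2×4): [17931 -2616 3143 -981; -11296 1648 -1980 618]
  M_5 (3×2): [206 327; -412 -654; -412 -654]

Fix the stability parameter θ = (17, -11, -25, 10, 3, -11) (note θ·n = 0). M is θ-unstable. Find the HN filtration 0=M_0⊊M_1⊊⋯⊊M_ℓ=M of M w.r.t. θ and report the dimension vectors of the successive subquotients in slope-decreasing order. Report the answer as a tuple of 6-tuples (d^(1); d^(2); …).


Interval decomposition of M: I[1,2], I[1,5], I[4,4]^2, I[4,6], I[6,6]^2.
HN type (ℓ=6): μ^(1)=10; μ^(2)=13/2; μ^(3)=3; μ^(4)=2/3; μ^(5)=-19/3; μ^(6)=-11

((0, 0, 0, 2, 0, 0); (0, 0, 0, 1, 1, 0); (1, 1, 0, 0, 0, 0); (0, 0, 0, 1, 1, 1); (1, 1, 1, 0, 0, 0); (0, 0, 0, 0, 0, 2))


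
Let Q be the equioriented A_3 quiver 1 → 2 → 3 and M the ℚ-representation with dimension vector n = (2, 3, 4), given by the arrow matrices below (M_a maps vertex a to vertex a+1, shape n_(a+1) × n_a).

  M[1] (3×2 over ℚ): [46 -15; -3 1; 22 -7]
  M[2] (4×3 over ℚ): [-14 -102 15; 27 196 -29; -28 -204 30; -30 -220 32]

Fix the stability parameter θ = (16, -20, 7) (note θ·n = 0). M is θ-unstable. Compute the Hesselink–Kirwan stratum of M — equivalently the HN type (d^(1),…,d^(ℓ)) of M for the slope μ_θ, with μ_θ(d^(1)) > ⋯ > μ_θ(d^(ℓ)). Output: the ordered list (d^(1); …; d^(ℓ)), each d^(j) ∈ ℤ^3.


Barcode: M ≅ I[1,2], I[1,3], I[2,3], I[3,3]^2. HN layers by μ_θ (3 steps, strictly decreasing):
  μ^(1)=7; μ^(2)=-2; μ^(3)=-20

((0, 0, 4); (2, 2, 0); (0, 1, 0))


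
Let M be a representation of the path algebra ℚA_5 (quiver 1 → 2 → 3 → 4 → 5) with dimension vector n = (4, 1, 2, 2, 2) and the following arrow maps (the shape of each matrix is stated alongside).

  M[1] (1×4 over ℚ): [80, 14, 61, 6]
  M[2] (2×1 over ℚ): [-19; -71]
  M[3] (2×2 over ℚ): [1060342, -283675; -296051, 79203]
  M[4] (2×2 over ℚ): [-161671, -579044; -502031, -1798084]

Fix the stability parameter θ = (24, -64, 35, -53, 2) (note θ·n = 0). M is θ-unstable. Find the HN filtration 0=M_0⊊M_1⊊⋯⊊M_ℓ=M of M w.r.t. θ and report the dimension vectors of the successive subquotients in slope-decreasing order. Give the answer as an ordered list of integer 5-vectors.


Via rank(M_{q-1}∘⋯∘M_p): M ≅ I[1,1]^3, I[1,5], I[3,4], I[5,5].
μ_θ-semistable layers: μ^(1)=24; μ^(2)=2; μ^(3)=-9; μ^(4)=-20

((3, 0, 0, 0, 0); (0, 0, 0, 0, 2); (0, 0, 2, 2, 0); (1, 1, 0, 0, 0))


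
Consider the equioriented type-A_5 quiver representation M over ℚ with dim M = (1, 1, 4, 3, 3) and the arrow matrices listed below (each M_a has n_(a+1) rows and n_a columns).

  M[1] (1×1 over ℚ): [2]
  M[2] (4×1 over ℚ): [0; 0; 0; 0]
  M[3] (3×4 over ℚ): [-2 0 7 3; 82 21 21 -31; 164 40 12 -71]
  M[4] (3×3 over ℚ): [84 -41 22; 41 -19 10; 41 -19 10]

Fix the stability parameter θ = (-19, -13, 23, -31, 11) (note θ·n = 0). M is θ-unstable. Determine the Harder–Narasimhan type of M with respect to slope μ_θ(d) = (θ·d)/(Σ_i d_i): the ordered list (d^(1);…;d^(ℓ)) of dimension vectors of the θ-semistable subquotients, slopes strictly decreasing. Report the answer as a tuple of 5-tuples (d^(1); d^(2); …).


Via rank(M_{q-1}∘⋯∘M_p): M ≅ I[1,2], I[3,3], I[3,4], I[3,5]^2, I[5,5].
μ_θ-semistable layers: μ^(1)=23; μ^(2)=11; μ^(3)=-4; μ^(4)=-13; μ^(5)=-19

((0, 0, 1, 0, 0); (0, 0, 0, 0, 3); (0, 0, 3, 3, 0); (0, 1, 0, 0, 0); (1, 0, 0, 0, 0))


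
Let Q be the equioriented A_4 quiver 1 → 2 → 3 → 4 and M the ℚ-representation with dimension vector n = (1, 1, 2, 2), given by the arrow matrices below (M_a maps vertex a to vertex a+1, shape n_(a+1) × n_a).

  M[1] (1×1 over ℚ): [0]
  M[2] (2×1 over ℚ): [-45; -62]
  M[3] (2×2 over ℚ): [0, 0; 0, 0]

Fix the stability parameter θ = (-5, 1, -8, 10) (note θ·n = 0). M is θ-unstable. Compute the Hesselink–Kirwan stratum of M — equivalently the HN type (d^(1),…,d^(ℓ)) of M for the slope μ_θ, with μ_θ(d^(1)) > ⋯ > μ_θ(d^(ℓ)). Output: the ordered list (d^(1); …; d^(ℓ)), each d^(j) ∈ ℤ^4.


Barcode: M ≅ I[1,1], I[2,3], I[3,3], I[4,4]^2. HN layers by μ_θ (4 steps, strictly decreasing):
  μ^(1)=10; μ^(2)=-7/2; μ^(3)=-5; μ^(4)=-8

((0, 0, 0, 2); (0, 1, 1, 0); (1, 0, 0, 0); (0, 0, 1, 0))


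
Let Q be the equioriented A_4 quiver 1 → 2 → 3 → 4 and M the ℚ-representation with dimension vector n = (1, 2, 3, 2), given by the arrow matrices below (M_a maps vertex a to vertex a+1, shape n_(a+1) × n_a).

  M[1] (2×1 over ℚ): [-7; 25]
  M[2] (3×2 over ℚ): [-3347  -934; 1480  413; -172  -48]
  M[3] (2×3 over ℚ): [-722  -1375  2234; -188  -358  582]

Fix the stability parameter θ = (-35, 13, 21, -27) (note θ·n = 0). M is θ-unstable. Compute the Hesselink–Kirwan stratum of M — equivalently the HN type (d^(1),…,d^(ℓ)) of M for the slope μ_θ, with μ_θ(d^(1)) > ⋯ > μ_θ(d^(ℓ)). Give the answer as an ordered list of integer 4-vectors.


Barcode: M ≅ I[1,4], I[2,3], I[3,4]. HN layers by μ_θ (5 steps, strictly decreasing):
  μ^(1)=21; μ^(2)=13; μ^(3)=7/3; μ^(4)=-3; μ^(5)=-35

((0, 0, 1, 0); (0, 1, 0, 0); (0, 1, 1, 1); (0, 0, 1, 1); (1, 0, 0, 0))


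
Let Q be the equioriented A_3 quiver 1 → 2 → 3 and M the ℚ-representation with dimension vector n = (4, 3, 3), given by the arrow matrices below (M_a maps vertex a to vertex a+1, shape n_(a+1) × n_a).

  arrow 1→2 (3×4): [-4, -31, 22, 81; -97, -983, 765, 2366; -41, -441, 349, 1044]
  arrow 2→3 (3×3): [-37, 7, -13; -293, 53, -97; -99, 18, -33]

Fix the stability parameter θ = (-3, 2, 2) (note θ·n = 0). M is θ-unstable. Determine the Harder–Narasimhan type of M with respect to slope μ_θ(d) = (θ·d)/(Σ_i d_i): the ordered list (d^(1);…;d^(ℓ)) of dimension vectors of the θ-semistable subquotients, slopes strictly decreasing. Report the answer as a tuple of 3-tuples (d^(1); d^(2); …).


Interval decomposition of M: I[1,1], I[1,2], I[1,3]^2, I[3,3].
HN type (ℓ=2): μ^(1)=2; μ^(2)=-3

((0, 3, 3); (4, 0, 0))


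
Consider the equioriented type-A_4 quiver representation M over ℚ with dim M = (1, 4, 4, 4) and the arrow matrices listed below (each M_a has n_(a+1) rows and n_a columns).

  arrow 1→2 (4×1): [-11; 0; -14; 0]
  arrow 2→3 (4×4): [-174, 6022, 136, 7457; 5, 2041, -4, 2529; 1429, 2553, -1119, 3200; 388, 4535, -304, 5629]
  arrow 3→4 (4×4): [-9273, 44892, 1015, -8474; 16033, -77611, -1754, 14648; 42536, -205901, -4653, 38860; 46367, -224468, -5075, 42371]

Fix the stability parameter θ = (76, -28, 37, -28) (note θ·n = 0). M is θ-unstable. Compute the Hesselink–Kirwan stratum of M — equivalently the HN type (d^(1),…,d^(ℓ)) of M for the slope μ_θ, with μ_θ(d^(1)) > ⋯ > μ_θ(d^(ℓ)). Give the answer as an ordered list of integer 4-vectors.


Interval decomposition of M: I[1,4], I[2,3], I[2,4]^2, I[4,4].
HN type (ℓ=4): μ^(1)=37; μ^(2)=57/4; μ^(3)=9/2; μ^(4)=-28

((0, 0, 1, 0); (1, 1, 1, 1); (0, 0, 2, 2); (0, 3, 0, 1))


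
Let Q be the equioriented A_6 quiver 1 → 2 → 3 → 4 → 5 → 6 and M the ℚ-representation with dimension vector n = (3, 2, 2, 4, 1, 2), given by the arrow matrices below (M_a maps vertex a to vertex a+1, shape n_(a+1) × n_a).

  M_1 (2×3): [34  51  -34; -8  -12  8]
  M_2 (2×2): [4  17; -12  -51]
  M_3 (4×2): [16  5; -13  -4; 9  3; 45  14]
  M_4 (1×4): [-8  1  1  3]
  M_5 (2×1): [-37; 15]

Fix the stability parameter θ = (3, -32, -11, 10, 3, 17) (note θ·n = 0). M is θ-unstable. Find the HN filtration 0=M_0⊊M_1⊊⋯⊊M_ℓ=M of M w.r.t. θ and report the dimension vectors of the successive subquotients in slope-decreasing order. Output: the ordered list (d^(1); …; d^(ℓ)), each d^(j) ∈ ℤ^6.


Interval decomposition of M: I[1,1]^2, I[1,2], I[2,4], I[3,6], I[4,4]^2, I[6,6].
HN type (ℓ=7): μ^(1)=17; μ^(2)=10; μ^(3)=13/2; μ^(4)=3; μ^(5)=-11; μ^(6)=-29/2; μ^(7)=-32

((0, 0, 0, 0, 0, 2); (0, 0, 0, 3, 0, 0); (0, 0, 0, 1, 1, 0); (2, 0, 0, 0, 0, 0); (0, 0, 2, 0, 0, 0); (1, 1, 0, 0, 0, 0); (0, 1, 0, 0, 0, 0))


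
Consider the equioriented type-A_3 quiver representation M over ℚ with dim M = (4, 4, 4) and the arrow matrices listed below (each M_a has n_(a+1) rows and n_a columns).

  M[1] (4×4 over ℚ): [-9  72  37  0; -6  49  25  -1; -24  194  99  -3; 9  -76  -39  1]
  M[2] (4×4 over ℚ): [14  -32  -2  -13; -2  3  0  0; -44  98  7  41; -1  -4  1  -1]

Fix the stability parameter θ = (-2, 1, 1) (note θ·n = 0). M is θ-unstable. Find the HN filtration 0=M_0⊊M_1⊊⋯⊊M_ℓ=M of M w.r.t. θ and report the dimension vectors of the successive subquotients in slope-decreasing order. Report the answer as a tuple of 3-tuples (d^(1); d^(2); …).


Via rank(M_{q-1}∘⋯∘M_p): M ≅ I[1,3]^4.
μ_θ-semistable layers: μ^(1)=1; μ^(2)=-2

((0, 4, 4); (4, 0, 0))


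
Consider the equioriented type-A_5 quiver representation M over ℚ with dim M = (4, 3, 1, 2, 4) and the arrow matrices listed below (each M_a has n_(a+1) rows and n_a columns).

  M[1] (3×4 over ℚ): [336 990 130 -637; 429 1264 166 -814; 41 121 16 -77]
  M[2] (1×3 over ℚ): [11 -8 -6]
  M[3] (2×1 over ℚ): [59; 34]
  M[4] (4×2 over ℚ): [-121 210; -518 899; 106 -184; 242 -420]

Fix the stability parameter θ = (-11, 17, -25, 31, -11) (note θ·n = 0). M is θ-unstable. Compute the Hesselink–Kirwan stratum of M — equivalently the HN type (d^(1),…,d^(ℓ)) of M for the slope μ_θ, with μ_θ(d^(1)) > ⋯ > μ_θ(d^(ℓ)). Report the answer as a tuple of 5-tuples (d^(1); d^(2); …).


Interval decomposition of M: I[1,1], I[1,2]^2, I[1,5], I[4,5], I[5,5]^2.
HN type (ℓ=4): μ^(1)=17; μ^(2)=10; μ^(3)=-4; μ^(4)=-11

((0, 2, 0, 0, 0); (0, 0, 0, 2, 2); (0, 1, 1, 0, 0); (4, 0, 0, 0, 2))


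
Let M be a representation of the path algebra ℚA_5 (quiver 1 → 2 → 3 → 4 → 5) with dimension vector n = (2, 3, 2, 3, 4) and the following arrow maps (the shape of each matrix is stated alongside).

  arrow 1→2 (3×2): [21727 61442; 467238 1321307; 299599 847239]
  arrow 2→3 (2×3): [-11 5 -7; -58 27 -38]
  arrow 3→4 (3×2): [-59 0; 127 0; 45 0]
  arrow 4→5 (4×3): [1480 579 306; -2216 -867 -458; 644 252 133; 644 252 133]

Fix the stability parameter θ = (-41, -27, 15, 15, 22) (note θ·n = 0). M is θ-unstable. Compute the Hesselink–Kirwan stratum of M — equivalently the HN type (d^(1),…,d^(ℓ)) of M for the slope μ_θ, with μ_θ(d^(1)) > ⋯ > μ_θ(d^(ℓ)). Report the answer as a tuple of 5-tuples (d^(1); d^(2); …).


Barcode: M ≅ I[1,2], I[1,3], I[2,5], I[4,4], I[4,5], I[5,5]^2. HN layers by μ_θ (4 steps, strictly decreasing):
  μ^(1)=22; μ^(2)=15; μ^(3)=-27; μ^(4)=-41

((0, 0, 0, 0, 4); (0, 0, 2, 3, 0); (0, 3, 0, 0, 0); (2, 0, 0, 0, 0))


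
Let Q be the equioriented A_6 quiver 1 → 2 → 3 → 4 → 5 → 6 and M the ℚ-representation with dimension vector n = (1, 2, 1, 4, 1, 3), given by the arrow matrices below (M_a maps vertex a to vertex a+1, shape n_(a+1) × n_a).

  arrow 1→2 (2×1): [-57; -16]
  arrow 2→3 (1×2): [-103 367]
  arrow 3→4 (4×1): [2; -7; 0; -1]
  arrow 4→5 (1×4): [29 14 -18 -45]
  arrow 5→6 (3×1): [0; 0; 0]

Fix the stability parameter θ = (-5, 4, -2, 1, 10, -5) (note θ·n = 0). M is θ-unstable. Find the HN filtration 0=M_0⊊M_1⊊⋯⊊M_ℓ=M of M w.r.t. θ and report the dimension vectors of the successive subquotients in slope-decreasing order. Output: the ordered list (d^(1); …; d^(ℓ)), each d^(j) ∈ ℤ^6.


Interval decomposition of M: I[1,5], I[2,2], I[4,4]^3, I[6,6]^3.
HN type (ℓ=4): μ^(1)=10; μ^(2)=4; μ^(3)=1; μ^(4)=-5

((0, 0, 0, 0, 1, 0); (0, 1, 0, 0, 0, 0); (0, 1, 1, 4, 0, 0); (1, 0, 0, 0, 0, 3))


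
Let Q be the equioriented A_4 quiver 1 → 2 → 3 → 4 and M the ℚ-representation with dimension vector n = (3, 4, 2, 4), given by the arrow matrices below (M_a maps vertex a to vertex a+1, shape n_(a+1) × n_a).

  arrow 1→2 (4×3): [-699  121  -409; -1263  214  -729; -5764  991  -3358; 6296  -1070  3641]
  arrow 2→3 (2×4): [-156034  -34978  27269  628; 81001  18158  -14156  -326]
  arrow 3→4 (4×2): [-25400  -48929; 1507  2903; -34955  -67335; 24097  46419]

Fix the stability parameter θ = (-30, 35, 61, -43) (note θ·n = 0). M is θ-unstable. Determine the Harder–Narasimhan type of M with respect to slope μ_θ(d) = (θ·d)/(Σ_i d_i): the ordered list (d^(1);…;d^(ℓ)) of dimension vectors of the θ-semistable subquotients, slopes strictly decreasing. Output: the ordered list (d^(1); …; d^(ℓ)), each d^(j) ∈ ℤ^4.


Interval decomposition of M: I[1,2], I[1,4]^2, I[2,2], I[4,4]^2.
HN type (ℓ=4): μ^(1)=35; μ^(2)=53/3; μ^(3)=-30; μ^(4)=-43

((0, 2, 0, 0); (0, 2, 2, 2); (3, 0, 0, 0); (0, 0, 0, 2))


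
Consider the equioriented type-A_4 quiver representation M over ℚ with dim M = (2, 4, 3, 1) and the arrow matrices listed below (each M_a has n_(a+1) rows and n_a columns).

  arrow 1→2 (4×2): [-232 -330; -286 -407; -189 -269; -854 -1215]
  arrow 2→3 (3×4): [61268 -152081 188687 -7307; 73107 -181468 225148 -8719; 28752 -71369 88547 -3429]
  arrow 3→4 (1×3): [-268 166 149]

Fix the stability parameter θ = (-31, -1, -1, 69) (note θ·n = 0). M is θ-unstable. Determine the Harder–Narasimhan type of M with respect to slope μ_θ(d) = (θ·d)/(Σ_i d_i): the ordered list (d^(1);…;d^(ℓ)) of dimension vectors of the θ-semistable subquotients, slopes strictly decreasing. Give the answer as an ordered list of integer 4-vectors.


Via rank(M_{q-1}∘⋯∘M_p): M ≅ I[1,3], I[1,4], I[2,2], I[2,3].
μ_θ-semistable layers: μ^(1)=69; μ^(2)=-1; μ^(3)=-31

((0, 0, 0, 1); (0, 4, 3, 0); (2, 0, 0, 0))


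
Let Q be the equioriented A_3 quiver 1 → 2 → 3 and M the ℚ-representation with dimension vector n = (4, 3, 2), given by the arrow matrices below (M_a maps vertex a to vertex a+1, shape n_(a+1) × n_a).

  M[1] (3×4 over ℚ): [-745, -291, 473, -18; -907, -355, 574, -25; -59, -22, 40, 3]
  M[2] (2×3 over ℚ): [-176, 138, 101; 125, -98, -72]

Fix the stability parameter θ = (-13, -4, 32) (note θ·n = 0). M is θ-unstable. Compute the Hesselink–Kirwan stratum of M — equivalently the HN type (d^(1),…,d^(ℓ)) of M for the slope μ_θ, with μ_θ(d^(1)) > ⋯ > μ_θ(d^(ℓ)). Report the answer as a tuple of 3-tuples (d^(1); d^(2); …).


Barcode: M ≅ I[1,1], I[1,2], I[1,3]^2. HN layers by μ_θ (3 steps, strictly decreasing):
  μ^(1)=32; μ^(2)=-4; μ^(3)=-13

((0, 0, 2); (0, 3, 0); (4, 0, 0))


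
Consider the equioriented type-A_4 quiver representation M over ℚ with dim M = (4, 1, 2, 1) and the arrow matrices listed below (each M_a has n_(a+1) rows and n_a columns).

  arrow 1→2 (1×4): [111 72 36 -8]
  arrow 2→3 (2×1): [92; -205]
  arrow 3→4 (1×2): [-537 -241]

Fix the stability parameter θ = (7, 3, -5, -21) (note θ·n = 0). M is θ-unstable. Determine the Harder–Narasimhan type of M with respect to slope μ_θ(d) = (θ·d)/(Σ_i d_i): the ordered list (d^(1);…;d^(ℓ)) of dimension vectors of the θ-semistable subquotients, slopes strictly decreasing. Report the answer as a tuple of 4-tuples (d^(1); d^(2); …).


Barcode: M ≅ I[1,1]^3, I[1,4], I[3,3]. HN layers by μ_θ (3 steps, strictly decreasing):
  μ^(1)=7; μ^(2)=-4; μ^(3)=-5

((3, 0, 0, 0); (1, 1, 1, 1); (0, 0, 1, 0))


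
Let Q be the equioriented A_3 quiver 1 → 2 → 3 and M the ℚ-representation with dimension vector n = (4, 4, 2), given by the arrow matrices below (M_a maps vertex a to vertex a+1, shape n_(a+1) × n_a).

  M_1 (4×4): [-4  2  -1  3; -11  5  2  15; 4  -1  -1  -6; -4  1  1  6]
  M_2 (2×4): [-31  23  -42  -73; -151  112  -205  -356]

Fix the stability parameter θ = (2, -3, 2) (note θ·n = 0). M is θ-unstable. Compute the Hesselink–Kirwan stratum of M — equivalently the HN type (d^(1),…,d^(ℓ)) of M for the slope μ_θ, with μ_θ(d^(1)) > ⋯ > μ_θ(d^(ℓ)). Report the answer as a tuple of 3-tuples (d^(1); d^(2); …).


Via rank(M_{q-1}∘⋯∘M_p): M ≅ I[1,1], I[1,2], I[1,3]^2, I[2,2].
μ_θ-semistable layers: μ^(1)=2; μ^(2)=-1/2; μ^(3)=-3

((1, 0, 2); (3, 3, 0); (0, 1, 0))


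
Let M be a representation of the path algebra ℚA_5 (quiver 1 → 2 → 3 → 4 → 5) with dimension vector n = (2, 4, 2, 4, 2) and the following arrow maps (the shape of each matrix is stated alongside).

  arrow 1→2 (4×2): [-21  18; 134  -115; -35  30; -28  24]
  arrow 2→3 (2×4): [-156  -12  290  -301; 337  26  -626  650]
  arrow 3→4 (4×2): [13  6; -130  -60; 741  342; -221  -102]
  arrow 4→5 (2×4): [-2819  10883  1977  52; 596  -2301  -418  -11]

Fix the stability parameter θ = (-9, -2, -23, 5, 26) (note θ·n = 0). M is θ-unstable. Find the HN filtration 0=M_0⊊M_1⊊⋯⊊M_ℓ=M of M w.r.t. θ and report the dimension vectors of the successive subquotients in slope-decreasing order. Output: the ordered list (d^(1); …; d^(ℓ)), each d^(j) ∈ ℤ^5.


Barcode: M ≅ I[1,2], I[1,3], I[2,2], I[2,5], I[4,4]^2, I[4,5]. HN layers by μ_θ (6 steps, strictly decreasing):
  μ^(1)=26; μ^(2)=5; μ^(3)=-2; μ^(4)=-9; μ^(5)=-34/3; μ^(6)=-25/2

((0, 0, 0, 0, 2); (0, 0, 0, 4, 0); (0, 2, 0, 0, 0); (1, 0, 0, 0, 0); (1, 1, 1, 0, 0); (0, 1, 1, 0, 0))
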